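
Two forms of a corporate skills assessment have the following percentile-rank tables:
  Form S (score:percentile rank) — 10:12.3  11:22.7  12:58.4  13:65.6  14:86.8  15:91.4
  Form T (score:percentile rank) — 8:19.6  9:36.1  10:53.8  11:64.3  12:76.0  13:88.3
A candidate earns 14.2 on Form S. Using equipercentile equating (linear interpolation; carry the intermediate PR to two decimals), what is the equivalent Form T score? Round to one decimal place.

PR of 14.2 on Form S: 86.8 + (14.2 − 14)/(15 − 14) × (91.4 − 86.8) = 87.72
On Form T, PR 87.72 falls between score 12 (PR 76.0) and 13 (PR 88.3).
Interpolate: 12 + (87.72 − 76.0)/(88.3 − 76.0) × (13 − 12) = 13.0

13.0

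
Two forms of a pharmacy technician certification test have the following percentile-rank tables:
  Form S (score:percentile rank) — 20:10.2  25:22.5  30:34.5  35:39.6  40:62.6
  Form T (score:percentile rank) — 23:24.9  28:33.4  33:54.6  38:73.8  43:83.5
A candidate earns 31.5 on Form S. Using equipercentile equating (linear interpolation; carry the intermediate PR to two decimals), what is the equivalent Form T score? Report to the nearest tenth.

PR of 31.5 on Form S: 34.5 + (31.5 − 30)/(35 − 30) × (39.6 − 34.5) = 36.03
On Form T, PR 36.03 falls between score 28 (PR 33.4) and 33 (PR 54.6).
Interpolate: 28 + (36.03 − 33.4)/(54.6 − 33.4) × (33 − 28) = 28.6

28.6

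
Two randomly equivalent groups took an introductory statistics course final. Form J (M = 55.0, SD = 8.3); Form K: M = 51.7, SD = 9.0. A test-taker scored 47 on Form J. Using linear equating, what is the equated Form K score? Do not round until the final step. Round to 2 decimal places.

Linear equating: y = (SD_Y/SD_X)(x − M_X) + M_Y
y = (9.0/8.3)(47 − 55.0) + 51.7
y = 1.084337 × -8.0 + 51.7 = -8.6747 + 51.7 = 43.03

43.03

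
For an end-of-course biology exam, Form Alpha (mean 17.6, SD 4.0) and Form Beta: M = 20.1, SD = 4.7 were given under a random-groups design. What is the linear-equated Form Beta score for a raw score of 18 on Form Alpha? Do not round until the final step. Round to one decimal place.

Linear equating: y = (SD_Y/SD_X)(x − M_X) + M_Y
y = (4.7/4.0)(18 − 17.6) + 20.1
y = 1.175000 × 0.4 + 20.1 = 0.4700 + 20.1 = 20.6

20.6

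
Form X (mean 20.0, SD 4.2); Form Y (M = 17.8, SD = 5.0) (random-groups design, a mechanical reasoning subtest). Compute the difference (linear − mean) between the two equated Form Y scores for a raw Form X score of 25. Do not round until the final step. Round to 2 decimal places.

0.95

Mean-equated: 25 + (17.8 − 20.0) = 22.80
Linear-equated: (5.0/4.2)(25 − 20.0) + 17.8 = 23.752
Difference = 23.752 − 22.80 = 0.95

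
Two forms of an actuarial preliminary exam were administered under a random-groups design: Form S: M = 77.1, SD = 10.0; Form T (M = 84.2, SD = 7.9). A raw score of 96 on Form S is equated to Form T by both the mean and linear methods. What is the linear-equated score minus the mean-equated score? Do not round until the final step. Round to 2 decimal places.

-3.97

Mean-equated: 96 + (84.2 − 77.1) = 103.10
Linear-equated: (7.9/10.0)(96 − 77.1) + 84.2 = 99.131
Difference = 99.131 − 103.10 = -3.97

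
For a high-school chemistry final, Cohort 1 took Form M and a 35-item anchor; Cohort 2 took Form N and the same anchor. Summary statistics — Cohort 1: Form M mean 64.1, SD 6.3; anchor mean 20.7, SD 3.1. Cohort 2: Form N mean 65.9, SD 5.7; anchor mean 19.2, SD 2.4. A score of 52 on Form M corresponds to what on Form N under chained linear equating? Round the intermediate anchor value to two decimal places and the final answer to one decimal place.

Form M → anchor (Cohort 1): v = (3.1/6.3)(52 − 64.1) + 20.7 = 14.75
anchor → Form N (Cohort 2): y = (5.7/2.4)(14.75 − 19.2) + 65.9 = 55.3

55.3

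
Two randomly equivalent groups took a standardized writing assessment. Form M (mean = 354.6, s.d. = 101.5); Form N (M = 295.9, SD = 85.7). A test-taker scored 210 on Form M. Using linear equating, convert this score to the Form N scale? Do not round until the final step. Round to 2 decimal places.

Linear equating: y = (SD_Y/SD_X)(x − M_X) + M_Y
y = (85.7/101.5)(210 − 354.6) + 295.9
y = 0.844335 × -144.6 + 295.9 = -122.0908 + 295.9 = 173.81

173.81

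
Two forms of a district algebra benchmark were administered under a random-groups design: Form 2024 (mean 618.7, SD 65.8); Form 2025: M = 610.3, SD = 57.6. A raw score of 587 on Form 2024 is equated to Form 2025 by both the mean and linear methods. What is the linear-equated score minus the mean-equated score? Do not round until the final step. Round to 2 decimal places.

3.95

Mean-equated: 587 + (610.3 − 618.7) = 578.60
Linear-equated: (57.6/65.8)(587 − 618.7) + 610.3 = 582.550
Difference = 582.550 − 578.60 = 3.95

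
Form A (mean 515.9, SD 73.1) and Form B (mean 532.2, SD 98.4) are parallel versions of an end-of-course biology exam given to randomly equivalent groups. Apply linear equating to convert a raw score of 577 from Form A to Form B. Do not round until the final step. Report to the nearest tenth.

614.4

Linear equating: y = (SD_Y/SD_X)(x − M_X) + M_Y
y = (98.4/73.1)(577 − 515.9) + 532.2
y = 1.346101 × 61.1 + 532.2 = 82.2468 + 532.2 = 614.4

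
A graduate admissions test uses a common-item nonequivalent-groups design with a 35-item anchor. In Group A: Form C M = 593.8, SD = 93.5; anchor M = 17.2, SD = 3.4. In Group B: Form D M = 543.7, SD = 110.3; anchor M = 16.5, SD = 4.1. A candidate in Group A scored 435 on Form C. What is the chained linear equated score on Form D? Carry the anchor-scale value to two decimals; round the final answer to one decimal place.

407.3

Form C → anchor (Group A): v = (3.4/93.5)(435 − 593.8) + 17.2 = 11.43
anchor → Form D (Group B): y = (110.3/4.1)(11.43 − 16.5) + 543.7 = 407.3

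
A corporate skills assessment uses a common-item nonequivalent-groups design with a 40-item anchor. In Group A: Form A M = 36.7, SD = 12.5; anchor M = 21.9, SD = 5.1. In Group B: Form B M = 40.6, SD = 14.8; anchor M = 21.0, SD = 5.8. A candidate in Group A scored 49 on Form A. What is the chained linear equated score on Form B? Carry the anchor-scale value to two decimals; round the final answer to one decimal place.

55.7

Form A → anchor (Group A): v = (5.1/12.5)(49 − 36.7) + 21.9 = 26.92
anchor → Form B (Group B): y = (14.8/5.8)(26.92 − 21.0) + 40.6 = 55.7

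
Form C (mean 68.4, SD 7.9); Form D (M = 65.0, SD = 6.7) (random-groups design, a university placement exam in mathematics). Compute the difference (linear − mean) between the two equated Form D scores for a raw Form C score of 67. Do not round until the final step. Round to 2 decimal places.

Mean-equated: 67 + (65.0 − 68.4) = 63.60
Linear-equated: (6.7/7.9)(67 − 68.4) + 65.0 = 63.813
Difference = 63.813 − 63.60 = 0.21

0.21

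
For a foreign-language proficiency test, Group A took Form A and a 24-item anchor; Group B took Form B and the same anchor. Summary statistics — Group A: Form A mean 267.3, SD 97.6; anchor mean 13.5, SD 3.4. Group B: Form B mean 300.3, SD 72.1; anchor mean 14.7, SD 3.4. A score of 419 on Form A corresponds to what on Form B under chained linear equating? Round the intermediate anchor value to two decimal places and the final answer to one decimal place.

386.8

Form A → anchor (Group A): v = (3.4/97.6)(419 − 267.3) + 13.5 = 18.78
anchor → Form B (Group B): y = (72.1/3.4)(18.78 − 14.7) + 300.3 = 386.8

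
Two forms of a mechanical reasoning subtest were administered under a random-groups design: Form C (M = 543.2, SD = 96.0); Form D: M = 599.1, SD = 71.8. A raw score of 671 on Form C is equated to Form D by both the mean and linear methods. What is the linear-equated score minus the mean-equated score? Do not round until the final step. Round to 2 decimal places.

-32.22

Mean-equated: 671 + (599.1 − 543.2) = 726.90
Linear-equated: (71.8/96.0)(671 − 543.2) + 599.1 = 694.684
Difference = 694.684 − 726.90 = -32.22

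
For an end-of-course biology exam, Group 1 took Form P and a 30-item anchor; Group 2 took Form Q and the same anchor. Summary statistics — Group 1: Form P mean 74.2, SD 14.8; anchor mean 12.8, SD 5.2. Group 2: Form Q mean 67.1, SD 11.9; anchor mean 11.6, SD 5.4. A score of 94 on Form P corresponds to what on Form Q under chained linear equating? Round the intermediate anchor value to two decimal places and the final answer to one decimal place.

Form P → anchor (Group 1): v = (5.2/14.8)(94 − 74.2) + 12.8 = 19.76
anchor → Form Q (Group 2): y = (11.9/5.4)(19.76 − 11.6) + 67.1 = 85.1

85.1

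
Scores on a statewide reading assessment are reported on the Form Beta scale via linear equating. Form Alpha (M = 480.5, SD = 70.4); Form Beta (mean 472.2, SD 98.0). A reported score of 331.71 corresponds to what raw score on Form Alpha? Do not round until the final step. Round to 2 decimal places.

Invert y = (SD_Y/SD_X)(x − M_X) + M_Y:
x = (SD_X/SD_Y)(y − M_Y) + M_X = (70.4/98.0)(331.71 − 472.2) + 480.5
x = 0.718367 × -140.490 + 480.5 = 379.58

379.58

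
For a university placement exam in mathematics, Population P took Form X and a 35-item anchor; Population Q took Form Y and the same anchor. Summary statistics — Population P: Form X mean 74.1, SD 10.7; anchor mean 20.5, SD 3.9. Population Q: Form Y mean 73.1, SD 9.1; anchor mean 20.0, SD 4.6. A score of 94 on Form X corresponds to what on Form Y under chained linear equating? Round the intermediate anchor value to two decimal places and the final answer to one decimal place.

Form X → anchor (Population P): v = (3.9/10.7)(94 − 74.1) + 20.5 = 27.75
anchor → Form Y (Population Q): y = (9.1/4.6)(27.75 − 20.0) + 73.1 = 88.4

88.4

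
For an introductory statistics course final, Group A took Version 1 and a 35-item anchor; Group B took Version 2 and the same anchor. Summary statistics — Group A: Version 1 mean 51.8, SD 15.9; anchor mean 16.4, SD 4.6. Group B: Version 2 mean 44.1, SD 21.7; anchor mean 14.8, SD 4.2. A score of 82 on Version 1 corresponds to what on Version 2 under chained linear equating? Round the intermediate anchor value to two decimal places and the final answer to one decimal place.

97.5

Version 1 → anchor (Group A): v = (4.6/15.9)(82 − 51.8) + 16.4 = 25.14
anchor → Version 2 (Group B): y = (21.7/4.2)(25.14 − 14.8) + 44.1 = 97.5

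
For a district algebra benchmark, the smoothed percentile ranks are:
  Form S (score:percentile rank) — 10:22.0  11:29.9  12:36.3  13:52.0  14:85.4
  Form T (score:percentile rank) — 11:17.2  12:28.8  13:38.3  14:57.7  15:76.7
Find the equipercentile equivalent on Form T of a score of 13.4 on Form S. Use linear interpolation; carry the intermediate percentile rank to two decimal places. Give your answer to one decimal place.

PR of 13.4 on Form S: 52.0 + (13.4 − 13)/(14 − 13) × (85.4 − 52.0) = 65.36
On Form T, PR 65.36 falls between score 14 (PR 57.7) and 15 (PR 76.7).
Interpolate: 14 + (65.36 − 57.7)/(76.7 − 57.7) × (15 − 14) = 14.4

14.4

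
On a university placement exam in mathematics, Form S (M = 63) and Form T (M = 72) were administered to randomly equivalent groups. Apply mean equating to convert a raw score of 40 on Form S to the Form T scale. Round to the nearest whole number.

49

Mean equating: y = x + (M_Y − M_X) = 40 + (72 − 63) = 49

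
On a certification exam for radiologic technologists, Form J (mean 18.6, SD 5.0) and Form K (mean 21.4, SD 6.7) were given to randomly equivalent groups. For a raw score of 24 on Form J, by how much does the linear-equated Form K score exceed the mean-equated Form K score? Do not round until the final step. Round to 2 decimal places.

1.84

Mean-equated: 24 + (21.4 − 18.6) = 26.80
Linear-equated: (6.7/5.0)(24 − 18.6) + 21.4 = 28.636
Difference = 28.636 − 26.80 = 1.84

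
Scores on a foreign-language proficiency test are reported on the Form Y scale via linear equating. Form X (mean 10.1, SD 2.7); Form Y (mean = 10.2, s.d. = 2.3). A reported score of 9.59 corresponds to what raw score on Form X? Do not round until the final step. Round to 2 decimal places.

9.38

Invert y = (SD_Y/SD_X)(x − M_X) + M_Y:
x = (SD_X/SD_Y)(y − M_Y) + M_X = (2.7/2.3)(9.59 − 10.2) + 10.1
x = 1.173913 × -0.610 + 10.1 = 9.38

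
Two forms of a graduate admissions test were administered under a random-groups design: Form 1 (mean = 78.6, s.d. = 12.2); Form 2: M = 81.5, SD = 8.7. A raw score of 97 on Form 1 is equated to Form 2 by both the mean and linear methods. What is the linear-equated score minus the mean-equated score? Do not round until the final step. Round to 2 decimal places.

Mean-equated: 97 + (81.5 − 78.6) = 99.90
Linear-equated: (8.7/12.2)(97 − 78.6) + 81.5 = 94.621
Difference = 94.621 − 99.90 = -5.28

-5.28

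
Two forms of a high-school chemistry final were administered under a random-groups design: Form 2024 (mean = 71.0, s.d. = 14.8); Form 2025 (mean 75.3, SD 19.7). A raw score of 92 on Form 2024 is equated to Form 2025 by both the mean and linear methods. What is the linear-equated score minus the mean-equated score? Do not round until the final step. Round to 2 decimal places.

6.95

Mean-equated: 92 + (75.3 − 71.0) = 96.30
Linear-equated: (19.7/14.8)(92 − 71.0) + 75.3 = 103.253
Difference = 103.253 − 96.30 = 6.95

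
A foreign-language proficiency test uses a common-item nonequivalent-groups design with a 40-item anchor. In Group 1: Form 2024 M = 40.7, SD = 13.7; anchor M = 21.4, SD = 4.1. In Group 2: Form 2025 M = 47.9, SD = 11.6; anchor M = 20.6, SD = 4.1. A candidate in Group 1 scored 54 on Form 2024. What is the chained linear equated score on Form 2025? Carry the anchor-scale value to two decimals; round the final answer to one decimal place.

Form 2024 → anchor (Group 1): v = (4.1/13.7)(54 − 40.7) + 21.4 = 25.38
anchor → Form 2025 (Group 2): y = (11.6/4.1)(25.38 − 20.6) + 47.9 = 61.4

61.4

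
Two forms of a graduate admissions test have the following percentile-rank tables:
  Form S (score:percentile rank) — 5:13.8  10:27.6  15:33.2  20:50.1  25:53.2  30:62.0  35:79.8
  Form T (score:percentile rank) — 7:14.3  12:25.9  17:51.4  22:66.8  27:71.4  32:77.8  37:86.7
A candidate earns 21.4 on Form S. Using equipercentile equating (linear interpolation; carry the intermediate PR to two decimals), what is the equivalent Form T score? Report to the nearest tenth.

PR of 21.4 on Form S: 50.1 + (21.4 − 20)/(25 − 20) × (53.2 − 50.1) = 50.97
On Form T, PR 50.97 falls between score 12 (PR 25.9) and 17 (PR 51.4).
Interpolate: 12 + (50.97 − 25.9)/(51.4 − 25.9) × (17 − 12) = 16.9

16.9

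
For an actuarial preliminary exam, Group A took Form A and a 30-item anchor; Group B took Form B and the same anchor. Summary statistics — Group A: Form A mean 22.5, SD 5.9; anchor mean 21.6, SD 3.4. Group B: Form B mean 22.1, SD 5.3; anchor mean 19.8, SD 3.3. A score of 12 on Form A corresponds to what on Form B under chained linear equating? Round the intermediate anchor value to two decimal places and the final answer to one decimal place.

Form A → anchor (Group A): v = (3.4/5.9)(12 − 22.5) + 21.6 = 15.55
anchor → Form B (Group B): y = (5.3/3.3)(15.55 − 19.8) + 22.1 = 15.3

15.3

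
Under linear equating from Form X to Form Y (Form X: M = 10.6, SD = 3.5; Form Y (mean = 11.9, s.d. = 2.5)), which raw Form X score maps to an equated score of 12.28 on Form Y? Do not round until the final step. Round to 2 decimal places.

11.13

Invert y = (SD_Y/SD_X)(x − M_X) + M_Y:
x = (SD_X/SD_Y)(y − M_Y) + M_X = (3.5/2.5)(12.28 − 11.9) + 10.6
x = 1.400000 × 0.380 + 10.6 = 11.13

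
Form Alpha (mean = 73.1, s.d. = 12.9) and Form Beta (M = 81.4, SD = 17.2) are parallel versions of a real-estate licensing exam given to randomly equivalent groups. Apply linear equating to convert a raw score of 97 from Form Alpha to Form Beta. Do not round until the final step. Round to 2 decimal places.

Linear equating: y = (SD_Y/SD_X)(x − M_X) + M_Y
y = (17.2/12.9)(97 − 73.1) + 81.4
y = 1.333333 × 23.9 + 81.4 = 31.8667 + 81.4 = 113.27

113.27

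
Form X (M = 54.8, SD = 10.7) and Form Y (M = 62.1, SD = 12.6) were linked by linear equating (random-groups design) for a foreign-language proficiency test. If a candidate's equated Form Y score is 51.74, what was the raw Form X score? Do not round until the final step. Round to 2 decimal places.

Invert y = (SD_Y/SD_X)(x − M_X) + M_Y:
x = (SD_X/SD_Y)(y − M_Y) + M_X = (10.7/12.6)(51.74 − 62.1) + 54.8
x = 0.849206 × -10.360 + 54.8 = 46.00

46.00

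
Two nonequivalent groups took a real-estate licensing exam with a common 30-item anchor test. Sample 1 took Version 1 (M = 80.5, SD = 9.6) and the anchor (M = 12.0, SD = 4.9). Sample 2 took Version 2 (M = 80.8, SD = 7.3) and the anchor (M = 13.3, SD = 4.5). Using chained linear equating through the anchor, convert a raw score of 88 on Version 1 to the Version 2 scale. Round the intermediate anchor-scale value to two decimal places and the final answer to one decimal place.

84.9

Version 1 → anchor (Sample 1): v = (4.9/9.6)(88 − 80.5) + 12.0 = 15.83
anchor → Version 2 (Sample 2): y = (7.3/4.5)(15.83 − 13.3) + 80.8 = 84.9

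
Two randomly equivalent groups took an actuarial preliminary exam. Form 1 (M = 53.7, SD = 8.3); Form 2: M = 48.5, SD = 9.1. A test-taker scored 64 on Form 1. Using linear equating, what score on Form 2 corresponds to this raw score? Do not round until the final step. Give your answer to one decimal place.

59.8

Linear equating: y = (SD_Y/SD_X)(x − M_X) + M_Y
y = (9.1/8.3)(64 − 53.7) + 48.5
y = 1.096386 × 10.3 + 48.5 = 11.2928 + 48.5 = 59.8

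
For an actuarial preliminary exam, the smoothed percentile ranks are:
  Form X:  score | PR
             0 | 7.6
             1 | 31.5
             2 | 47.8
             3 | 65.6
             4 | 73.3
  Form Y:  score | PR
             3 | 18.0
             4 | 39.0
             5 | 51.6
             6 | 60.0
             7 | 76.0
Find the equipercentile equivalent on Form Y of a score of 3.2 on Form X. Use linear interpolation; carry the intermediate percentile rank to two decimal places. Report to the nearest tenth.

PR of 3.2 on Form X: 65.6 + (3.2 − 3)/(4 − 3) × (73.3 − 65.6) = 67.14
On Form Y, PR 67.14 falls between score 6 (PR 60.0) and 7 (PR 76.0).
Interpolate: 6 + (67.14 − 60.0)/(76.0 − 60.0) × (7 − 6) = 6.4

6.4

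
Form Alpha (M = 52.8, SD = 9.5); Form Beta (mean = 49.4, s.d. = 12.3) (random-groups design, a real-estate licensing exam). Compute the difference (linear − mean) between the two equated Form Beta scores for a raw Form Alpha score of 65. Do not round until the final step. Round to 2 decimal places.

3.60

Mean-equated: 65 + (49.4 − 52.8) = 61.60
Linear-equated: (12.3/9.5)(65 − 52.8) + 49.4 = 65.196
Difference = 65.196 − 61.60 = 3.60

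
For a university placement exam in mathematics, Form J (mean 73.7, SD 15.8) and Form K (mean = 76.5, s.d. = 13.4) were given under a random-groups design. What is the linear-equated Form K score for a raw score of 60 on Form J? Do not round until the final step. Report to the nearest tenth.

64.9

Linear equating: y = (SD_Y/SD_X)(x − M_X) + M_Y
y = (13.4/15.8)(60 − 73.7) + 76.5
y = 0.848101 × -13.7 + 76.5 = -11.6190 + 76.5 = 64.9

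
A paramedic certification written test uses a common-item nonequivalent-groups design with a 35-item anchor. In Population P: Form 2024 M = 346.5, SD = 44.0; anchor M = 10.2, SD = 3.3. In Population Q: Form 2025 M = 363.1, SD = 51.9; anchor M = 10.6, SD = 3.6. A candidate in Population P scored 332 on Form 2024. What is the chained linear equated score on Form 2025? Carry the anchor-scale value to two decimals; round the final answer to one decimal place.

Form 2024 → anchor (Population P): v = (3.3/44.0)(332 − 346.5) + 10.2 = 9.11
anchor → Form 2025 (Population Q): y = (51.9/3.6)(9.11 − 10.6) + 363.1 = 341.6

341.6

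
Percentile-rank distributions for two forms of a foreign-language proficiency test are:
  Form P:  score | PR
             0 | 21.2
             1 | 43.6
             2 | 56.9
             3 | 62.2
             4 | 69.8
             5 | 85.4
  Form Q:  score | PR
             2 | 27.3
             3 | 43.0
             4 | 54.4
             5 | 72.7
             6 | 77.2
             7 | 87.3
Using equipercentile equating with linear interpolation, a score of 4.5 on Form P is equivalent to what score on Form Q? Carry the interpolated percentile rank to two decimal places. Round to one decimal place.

PR of 4.5 on Form P: 69.8 + (4.5 − 4)/(5 − 4) × (85.4 − 69.8) = 77.60
On Form Q, PR 77.60 falls between score 6 (PR 77.2) and 7 (PR 87.3).
Interpolate: 6 + (77.60 − 77.2)/(87.3 − 77.2) × (7 − 6) = 6.0

6.0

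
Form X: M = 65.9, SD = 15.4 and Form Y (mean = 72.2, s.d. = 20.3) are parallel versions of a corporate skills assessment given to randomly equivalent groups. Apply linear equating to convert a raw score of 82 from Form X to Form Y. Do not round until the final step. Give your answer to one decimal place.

93.4

Linear equating: y = (SD_Y/SD_X)(x − M_X) + M_Y
y = (20.3/15.4)(82 − 65.9) + 72.2
y = 1.318182 × 16.1 + 72.2 = 21.2227 + 72.2 = 93.4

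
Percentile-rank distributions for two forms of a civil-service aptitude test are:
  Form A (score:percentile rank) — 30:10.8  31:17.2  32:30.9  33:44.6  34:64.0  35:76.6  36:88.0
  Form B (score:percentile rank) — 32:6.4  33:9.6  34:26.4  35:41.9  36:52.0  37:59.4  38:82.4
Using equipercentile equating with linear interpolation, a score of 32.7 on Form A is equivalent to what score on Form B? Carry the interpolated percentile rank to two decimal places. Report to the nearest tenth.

34.9

PR of 32.7 on Form A: 30.9 + (32.7 − 32)/(33 − 32) × (44.6 − 30.9) = 40.49
On Form B, PR 40.49 falls between score 34 (PR 26.4) and 35 (PR 41.9).
Interpolate: 34 + (40.49 − 26.4)/(41.9 − 26.4) × (35 − 34) = 34.9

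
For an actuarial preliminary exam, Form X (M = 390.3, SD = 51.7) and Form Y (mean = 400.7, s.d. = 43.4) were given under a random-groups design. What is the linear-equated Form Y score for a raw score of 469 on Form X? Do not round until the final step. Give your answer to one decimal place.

466.8

Linear equating: y = (SD_Y/SD_X)(x − M_X) + M_Y
y = (43.4/51.7)(469 − 390.3) + 400.7
y = 0.839458 × 78.7 + 400.7 = 66.0654 + 400.7 = 466.8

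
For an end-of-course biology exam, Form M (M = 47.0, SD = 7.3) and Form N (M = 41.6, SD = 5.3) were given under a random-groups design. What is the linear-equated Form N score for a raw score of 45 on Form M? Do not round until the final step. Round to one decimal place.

Linear equating: y = (SD_Y/SD_X)(x − M_X) + M_Y
y = (5.3/7.3)(45 − 47.0) + 41.6
y = 0.726027 × -2.0 + 41.6 = -1.4521 + 41.6 = 40.1

40.1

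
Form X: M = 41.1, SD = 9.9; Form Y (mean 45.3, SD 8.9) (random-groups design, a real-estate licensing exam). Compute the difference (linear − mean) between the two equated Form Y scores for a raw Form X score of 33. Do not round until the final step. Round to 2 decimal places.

Mean-equated: 33 + (45.3 − 41.1) = 37.20
Linear-equated: (8.9/9.9)(33 − 41.1) + 45.3 = 38.018
Difference = 38.018 − 37.20 = 0.82

0.82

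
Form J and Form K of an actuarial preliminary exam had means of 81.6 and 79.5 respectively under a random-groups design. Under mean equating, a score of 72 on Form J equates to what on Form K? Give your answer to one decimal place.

Mean equating: y = x + (M_Y − M_X) = 72 + (79.5 − 81.6) = 69.9

69.9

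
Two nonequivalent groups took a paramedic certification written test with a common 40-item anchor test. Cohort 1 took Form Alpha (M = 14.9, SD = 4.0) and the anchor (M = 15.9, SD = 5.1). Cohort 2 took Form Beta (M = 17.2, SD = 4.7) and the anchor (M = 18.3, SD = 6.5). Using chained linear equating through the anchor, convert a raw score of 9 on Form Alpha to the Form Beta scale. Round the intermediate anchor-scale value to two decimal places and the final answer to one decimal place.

10.0

Form Alpha → anchor (Cohort 1): v = (5.1/4.0)(9 − 14.9) + 15.9 = 8.38
anchor → Form Beta (Cohort 2): y = (4.7/6.5)(8.38 − 18.3) + 17.2 = 10.0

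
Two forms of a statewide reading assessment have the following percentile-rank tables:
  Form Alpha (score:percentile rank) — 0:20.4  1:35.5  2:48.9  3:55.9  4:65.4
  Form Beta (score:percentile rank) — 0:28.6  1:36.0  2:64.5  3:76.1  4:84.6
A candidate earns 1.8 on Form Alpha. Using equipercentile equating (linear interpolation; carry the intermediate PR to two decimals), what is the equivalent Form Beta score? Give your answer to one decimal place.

PR of 1.8 on Form Alpha: 35.5 + (1.8 − 1)/(2 − 1) × (48.9 − 35.5) = 46.22
On Form Beta, PR 46.22 falls between score 1 (PR 36.0) and 2 (PR 64.5).
Interpolate: 1 + (46.22 − 36.0)/(64.5 − 36.0) × (2 − 1) = 1.4

1.4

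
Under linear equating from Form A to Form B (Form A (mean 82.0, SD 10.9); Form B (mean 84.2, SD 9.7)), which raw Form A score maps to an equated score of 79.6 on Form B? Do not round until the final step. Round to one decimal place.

Invert y = (SD_Y/SD_X)(x − M_X) + M_Y:
x = (SD_X/SD_Y)(y − M_Y) + M_X = (10.9/9.7)(79.6 − 84.2) + 82.0
x = 1.123711 × -4.600 + 82.0 = 76.8

76.8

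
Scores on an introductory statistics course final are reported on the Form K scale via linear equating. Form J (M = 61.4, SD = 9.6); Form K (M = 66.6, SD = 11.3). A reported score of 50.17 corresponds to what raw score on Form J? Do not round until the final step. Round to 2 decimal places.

Invert y = (SD_Y/SD_X)(x − M_X) + M_Y:
x = (SD_X/SD_Y)(y − M_Y) + M_X = (9.6/11.3)(50.17 − 66.6) + 61.4
x = 0.849558 × -16.430 + 61.4 = 47.44

47.44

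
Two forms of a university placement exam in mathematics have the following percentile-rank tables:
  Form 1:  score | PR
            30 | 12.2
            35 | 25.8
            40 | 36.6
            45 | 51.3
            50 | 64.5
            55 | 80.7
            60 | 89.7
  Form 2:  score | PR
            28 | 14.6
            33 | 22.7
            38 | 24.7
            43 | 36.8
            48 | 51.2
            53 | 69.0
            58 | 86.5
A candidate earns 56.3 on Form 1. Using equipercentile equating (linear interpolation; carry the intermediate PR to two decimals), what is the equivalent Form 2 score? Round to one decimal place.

57.0

PR of 56.3 on Form 1: 80.7 + (56.3 − 55)/(60 − 55) × (89.7 − 80.7) = 83.04
On Form 2, PR 83.04 falls between score 53 (PR 69.0) and 58 (PR 86.5).
Interpolate: 53 + (83.04 − 69.0)/(86.5 − 69.0) × (58 − 53) = 57.0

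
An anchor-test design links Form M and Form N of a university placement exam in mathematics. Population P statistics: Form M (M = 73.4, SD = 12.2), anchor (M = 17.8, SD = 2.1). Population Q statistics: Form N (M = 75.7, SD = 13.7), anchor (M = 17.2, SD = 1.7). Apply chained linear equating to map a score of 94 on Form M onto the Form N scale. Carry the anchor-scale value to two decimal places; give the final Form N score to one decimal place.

109.1

Form M → anchor (Population P): v = (2.1/12.2)(94 − 73.4) + 17.8 = 21.35
anchor → Form N (Population Q): y = (13.7/1.7)(21.35 − 17.2) + 75.7 = 109.1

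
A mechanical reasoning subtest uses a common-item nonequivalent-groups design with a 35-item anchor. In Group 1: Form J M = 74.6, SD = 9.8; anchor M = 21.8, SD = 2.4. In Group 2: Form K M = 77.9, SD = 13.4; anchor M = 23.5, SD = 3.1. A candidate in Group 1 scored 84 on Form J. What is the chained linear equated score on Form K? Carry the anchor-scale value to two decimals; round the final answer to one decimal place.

80.5

Form J → anchor (Group 1): v = (2.4/9.8)(84 − 74.6) + 21.8 = 24.10
anchor → Form K (Group 2): y = (13.4/3.1)(24.10 − 23.5) + 77.9 = 80.5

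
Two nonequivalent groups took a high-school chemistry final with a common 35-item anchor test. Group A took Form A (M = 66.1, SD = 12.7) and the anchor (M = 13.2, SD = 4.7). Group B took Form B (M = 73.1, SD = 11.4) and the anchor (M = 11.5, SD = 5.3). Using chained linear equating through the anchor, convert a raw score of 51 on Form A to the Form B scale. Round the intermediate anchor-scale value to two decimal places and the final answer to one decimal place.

Form A → anchor (Group A): v = (4.7/12.7)(51 − 66.1) + 13.2 = 7.61
anchor → Form B (Group B): y = (11.4/5.3)(7.61 − 11.5) + 73.1 = 64.7

64.7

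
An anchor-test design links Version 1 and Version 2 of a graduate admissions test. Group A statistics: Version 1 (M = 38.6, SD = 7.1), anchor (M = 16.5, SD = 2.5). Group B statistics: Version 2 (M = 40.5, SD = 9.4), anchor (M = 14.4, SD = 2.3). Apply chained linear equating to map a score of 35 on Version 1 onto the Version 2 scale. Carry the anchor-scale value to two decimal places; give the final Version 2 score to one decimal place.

43.9

Version 1 → anchor (Group A): v = (2.5/7.1)(35 − 38.6) + 16.5 = 15.23
anchor → Version 2 (Group B): y = (9.4/2.3)(15.23 − 14.4) + 40.5 = 43.9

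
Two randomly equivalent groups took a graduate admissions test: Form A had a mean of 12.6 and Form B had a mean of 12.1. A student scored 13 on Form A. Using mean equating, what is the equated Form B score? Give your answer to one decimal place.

12.5

Mean equating: y = x + (M_Y − M_X) = 13 + (12.1 − 12.6) = 12.5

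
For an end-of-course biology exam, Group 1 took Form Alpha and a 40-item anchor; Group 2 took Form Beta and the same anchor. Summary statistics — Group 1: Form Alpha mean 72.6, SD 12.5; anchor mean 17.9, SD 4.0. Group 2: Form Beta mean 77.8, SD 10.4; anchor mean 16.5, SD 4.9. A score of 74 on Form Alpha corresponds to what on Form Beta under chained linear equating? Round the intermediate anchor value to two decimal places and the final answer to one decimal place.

Form Alpha → anchor (Group 1): v = (4.0/12.5)(74 − 72.6) + 17.9 = 18.35
anchor → Form Beta (Group 2): y = (10.4/4.9)(18.35 − 16.5) + 77.8 = 81.7

81.7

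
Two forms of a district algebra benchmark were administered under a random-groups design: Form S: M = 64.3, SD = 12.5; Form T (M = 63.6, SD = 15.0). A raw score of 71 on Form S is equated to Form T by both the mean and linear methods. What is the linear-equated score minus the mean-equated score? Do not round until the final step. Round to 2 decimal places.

Mean-equated: 71 + (63.6 − 64.3) = 70.30
Linear-equated: (15.0/12.5)(71 − 64.3) + 63.6 = 71.640
Difference = 71.640 − 70.30 = 1.34

1.34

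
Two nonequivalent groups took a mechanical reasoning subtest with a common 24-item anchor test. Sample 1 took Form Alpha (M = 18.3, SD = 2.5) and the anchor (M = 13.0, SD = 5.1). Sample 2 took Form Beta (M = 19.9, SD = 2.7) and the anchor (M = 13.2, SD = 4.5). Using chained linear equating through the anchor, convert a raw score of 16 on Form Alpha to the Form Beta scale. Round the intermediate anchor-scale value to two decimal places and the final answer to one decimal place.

Form Alpha → anchor (Sample 1): v = (5.1/2.5)(16 − 18.3) + 13.0 = 8.31
anchor → Form Beta (Sample 2): y = (2.7/4.5)(8.31 − 13.2) + 19.9 = 17.0

17.0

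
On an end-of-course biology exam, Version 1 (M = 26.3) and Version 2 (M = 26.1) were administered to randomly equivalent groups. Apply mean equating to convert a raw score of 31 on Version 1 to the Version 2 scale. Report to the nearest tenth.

30.8

Mean equating: y = x + (M_Y − M_X) = 31 + (26.1 − 26.3) = 30.8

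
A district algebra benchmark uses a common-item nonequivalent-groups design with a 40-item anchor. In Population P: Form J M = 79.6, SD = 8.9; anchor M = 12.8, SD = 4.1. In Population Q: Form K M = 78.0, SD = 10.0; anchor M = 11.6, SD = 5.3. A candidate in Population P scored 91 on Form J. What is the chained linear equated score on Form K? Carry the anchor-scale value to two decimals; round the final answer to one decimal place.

Form J → anchor (Population P): v = (4.1/8.9)(91 − 79.6) + 12.8 = 18.05
anchor → Form K (Population Q): y = (10.0/5.3)(18.05 − 11.6) + 78.0 = 90.2

90.2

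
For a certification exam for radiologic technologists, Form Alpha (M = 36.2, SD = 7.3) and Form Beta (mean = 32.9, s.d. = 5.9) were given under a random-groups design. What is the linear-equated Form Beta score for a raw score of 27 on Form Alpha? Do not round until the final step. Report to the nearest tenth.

25.5

Linear equating: y = (SD_Y/SD_X)(x − M_X) + M_Y
y = (5.9/7.3)(27 − 36.2) + 32.9
y = 0.808219 × -9.2 + 32.9 = -7.4356 + 32.9 = 25.5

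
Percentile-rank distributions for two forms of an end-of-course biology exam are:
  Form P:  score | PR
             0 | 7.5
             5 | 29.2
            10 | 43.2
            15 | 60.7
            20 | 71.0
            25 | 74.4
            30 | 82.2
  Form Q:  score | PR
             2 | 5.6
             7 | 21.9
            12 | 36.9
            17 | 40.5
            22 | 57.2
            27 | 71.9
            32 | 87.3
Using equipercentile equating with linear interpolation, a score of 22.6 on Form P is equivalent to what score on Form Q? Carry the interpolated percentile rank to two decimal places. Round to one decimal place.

PR of 22.6 on Form P: 71.0 + (22.6 − 20)/(25 − 20) × (74.4 − 71.0) = 72.77
On Form Q, PR 72.77 falls between score 27 (PR 71.9) and 32 (PR 87.3).
Interpolate: 27 + (72.77 − 71.9)/(87.3 − 71.9) × (32 − 27) = 27.3

27.3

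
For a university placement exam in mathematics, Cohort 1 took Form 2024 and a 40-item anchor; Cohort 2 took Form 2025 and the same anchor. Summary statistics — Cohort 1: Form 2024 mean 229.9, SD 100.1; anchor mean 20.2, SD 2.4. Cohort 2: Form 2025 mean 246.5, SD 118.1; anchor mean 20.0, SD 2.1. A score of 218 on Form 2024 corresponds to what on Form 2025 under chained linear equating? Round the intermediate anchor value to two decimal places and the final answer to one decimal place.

Form 2024 → anchor (Cohort 1): v = (2.4/100.1)(218 − 229.9) + 20.2 = 19.91
anchor → Form 2025 (Cohort 2): y = (118.1/2.1)(19.91 − 20.0) + 246.5 = 241.4

241.4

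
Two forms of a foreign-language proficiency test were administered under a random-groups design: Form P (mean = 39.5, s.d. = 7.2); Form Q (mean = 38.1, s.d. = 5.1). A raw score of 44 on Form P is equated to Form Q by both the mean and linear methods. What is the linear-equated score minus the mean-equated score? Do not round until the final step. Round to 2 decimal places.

-1.31

Mean-equated: 44 + (38.1 − 39.5) = 42.60
Linear-equated: (5.1/7.2)(44 − 39.5) + 38.1 = 41.288
Difference = 41.288 − 42.60 = -1.31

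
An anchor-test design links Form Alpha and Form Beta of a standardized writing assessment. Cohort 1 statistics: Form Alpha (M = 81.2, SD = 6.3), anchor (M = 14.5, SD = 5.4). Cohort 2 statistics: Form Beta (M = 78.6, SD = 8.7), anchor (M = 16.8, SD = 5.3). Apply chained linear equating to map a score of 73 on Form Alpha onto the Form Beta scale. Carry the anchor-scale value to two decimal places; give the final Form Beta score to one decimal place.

Form Alpha → anchor (Cohort 1): v = (5.4/6.3)(73 − 81.2) + 14.5 = 7.47
anchor → Form Beta (Cohort 2): y = (8.7/5.3)(7.47 − 16.8) + 78.6 = 63.3

63.3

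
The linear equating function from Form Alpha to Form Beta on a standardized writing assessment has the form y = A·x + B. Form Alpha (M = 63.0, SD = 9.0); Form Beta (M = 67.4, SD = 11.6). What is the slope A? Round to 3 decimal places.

A = SD_Y / SD_X = 11.6 / 9.0 = 1.289

1.289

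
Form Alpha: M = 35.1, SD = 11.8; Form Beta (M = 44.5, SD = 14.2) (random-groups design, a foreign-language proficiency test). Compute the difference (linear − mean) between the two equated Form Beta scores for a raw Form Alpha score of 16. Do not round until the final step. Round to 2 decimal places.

-3.88

Mean-equated: 16 + (44.5 − 35.1) = 25.40
Linear-equated: (14.2/11.8)(16 − 35.1) + 44.5 = 21.515
Difference = 21.515 − 25.40 = -3.88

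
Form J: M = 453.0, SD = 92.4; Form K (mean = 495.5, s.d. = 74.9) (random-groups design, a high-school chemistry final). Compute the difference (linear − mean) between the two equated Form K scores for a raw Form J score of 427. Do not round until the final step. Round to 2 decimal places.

4.92

Mean-equated: 427 + (495.5 − 453.0) = 469.50
Linear-equated: (74.9/92.4)(427 − 453.0) + 495.5 = 474.424
Difference = 474.424 − 469.50 = 4.92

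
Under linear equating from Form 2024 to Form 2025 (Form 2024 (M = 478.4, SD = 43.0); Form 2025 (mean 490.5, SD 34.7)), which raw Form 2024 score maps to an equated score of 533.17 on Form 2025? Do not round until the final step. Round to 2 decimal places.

Invert y = (SD_Y/SD_X)(x − M_X) + M_Y:
x = (SD_X/SD_Y)(y − M_Y) + M_X = (43.0/34.7)(533.17 − 490.5) + 478.4
x = 1.239193 × 42.670 + 478.4 = 531.28

531.28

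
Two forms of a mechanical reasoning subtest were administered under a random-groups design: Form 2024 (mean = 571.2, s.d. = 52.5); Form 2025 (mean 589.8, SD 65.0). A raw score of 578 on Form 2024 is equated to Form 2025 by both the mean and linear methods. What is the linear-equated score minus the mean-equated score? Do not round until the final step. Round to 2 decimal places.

1.62

Mean-equated: 578 + (589.8 − 571.2) = 596.60
Linear-equated: (65.0/52.5)(578 − 571.2) + 589.8 = 598.219
Difference = 598.219 − 596.60 = 1.62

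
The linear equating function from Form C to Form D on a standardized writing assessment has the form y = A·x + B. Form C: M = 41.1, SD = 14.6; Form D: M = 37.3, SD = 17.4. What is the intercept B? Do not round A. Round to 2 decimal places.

-11.68

A = SD_Y / SD_X = 17.4 / 14.6 = 1.191781
B = M_Y − A·M_X = 37.3 − 1.191781 × 41.1 = -11.68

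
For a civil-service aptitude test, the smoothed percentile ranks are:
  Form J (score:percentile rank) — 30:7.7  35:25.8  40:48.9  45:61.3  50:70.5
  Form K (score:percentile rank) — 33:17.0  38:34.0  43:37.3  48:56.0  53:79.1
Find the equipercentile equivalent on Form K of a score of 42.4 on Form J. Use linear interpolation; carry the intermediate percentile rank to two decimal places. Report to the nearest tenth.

PR of 42.4 on Form J: 48.9 + (42.4 − 40)/(45 − 40) × (61.3 − 48.9) = 54.85
On Form K, PR 54.85 falls between score 43 (PR 37.3) and 48 (PR 56.0).
Interpolate: 43 + (54.85 − 37.3)/(56.0 − 37.3) × (48 − 43) = 47.7

47.7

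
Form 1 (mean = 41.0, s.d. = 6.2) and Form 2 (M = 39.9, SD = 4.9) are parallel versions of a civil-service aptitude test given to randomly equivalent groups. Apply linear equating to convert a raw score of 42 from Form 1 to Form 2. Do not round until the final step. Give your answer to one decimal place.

40.7

Linear equating: y = (SD_Y/SD_X)(x − M_X) + M_Y
y = (4.9/6.2)(42 − 41.0) + 39.9
y = 0.790323 × 1.0 + 39.9 = 0.7903 + 39.9 = 40.7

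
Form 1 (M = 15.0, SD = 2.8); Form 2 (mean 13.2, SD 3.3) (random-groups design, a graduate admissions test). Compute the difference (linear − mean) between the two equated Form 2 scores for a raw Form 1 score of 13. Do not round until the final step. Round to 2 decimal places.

Mean-equated: 13 + (13.2 − 15.0) = 11.20
Linear-equated: (3.3/2.8)(13 − 15.0) + 13.2 = 10.843
Difference = 10.843 − 11.20 = -0.36

-0.36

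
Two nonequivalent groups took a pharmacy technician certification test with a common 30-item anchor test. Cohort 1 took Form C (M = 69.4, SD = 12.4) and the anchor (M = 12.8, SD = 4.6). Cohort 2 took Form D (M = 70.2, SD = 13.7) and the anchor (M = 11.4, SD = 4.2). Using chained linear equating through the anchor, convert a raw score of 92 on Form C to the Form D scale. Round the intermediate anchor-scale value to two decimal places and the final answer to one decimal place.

Form C → anchor (Cohort 1): v = (4.6/12.4)(92 − 69.4) + 12.8 = 21.18
anchor → Form D (Cohort 2): y = (13.7/4.2)(21.18 − 11.4) + 70.2 = 102.1

102.1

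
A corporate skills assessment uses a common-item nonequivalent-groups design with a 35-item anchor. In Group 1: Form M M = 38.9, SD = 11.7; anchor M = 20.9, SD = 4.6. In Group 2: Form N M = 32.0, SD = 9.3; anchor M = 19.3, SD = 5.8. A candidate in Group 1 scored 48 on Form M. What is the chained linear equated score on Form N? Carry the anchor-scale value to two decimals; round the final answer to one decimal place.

40.3

Form M → anchor (Group 1): v = (4.6/11.7)(48 − 38.9) + 20.9 = 24.48
anchor → Form N (Group 2): y = (9.3/5.8)(24.48 − 19.3) + 32.0 = 40.3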